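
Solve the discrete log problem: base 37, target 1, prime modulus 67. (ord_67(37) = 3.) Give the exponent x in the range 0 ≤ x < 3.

0

Successive powers of 37 modulo 67:
  37^0=1
So 37^0 ≡ 1 (mod 67), giving x = 0.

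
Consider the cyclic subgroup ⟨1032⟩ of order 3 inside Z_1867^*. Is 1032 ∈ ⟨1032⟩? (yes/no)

yes

⟨1032⟩ has order 3; its elements mod 1867 are {1, 834, 1032}.
1032 is in this set.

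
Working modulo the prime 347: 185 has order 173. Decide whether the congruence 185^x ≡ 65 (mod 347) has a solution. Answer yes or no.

65 ∈ ⟨185⟩ iff 65^173 ≡ 1 (mod 347), since |⟨185⟩| = 173.
65^173 mod 347 = 346.
Since 346 ≠ 1, 65 does not lie in the subgroup.

no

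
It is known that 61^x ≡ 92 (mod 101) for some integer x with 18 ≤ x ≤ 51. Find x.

44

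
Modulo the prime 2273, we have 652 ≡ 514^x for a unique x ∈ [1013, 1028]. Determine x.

Compute 514^1013 mod 2273 = 845, then multiply by 514 repeatedly:
  514^1013=845  514^1014=187  514^1015=652
Found 652 at exponent 1015.

1015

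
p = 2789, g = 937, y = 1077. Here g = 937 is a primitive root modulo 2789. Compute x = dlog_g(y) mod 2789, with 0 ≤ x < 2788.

Baby-step giant-step with m = ceil(sqrt(2788)) = 53.
Baby table (937^j mod 2789 for j=0..52):
  0:1  1:937  2:2223  3:2357  4:2410  5:1869  6:2550  7:1966
  8:1402  9:55  10:1333  11:2338  12:1341  13:1467  14:2391  15:800
  16:2148  17:1807  18:236  19:801  20:296  21:1241  22:2593  23:422
  24:2165  25:1002  26:1770  27:1824  28:2220  29:2335  30:1319  31:376
  32:898  33:1937  34:2119  35:2524  36:2705  37:2173  38:131  39:31
  40:1157  41:1977  42:553  43:2196  44:2159  45:958  46:2377  47:1627
  48:1705  49:2277  50:2753  51:2525  52:853
Giant step factor: 937^(-53) ≡ 210 (mod 2789).
Scan 1077·210^i mod 2789 for i = 0, 1, …:
  i=0: 1077   i=1: 261   i=2: 1819   i=3: 2686
  i=4: 682   i=5: 981   i=6: 2413   i=7: 1921
  i=8: 1794   i=9: 225     …   i=31: 1296
  i=32: 1627
Match at i=32, j=47: x = 32·53 + 47 = 1743.

1743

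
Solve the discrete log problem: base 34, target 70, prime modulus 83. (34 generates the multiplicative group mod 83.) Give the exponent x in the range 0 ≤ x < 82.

74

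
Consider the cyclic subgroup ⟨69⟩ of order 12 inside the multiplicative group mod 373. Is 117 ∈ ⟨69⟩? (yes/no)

⟨69⟩ has order 12; its elements mod 373 are {1, 69, 88, 89, 104, 173, 200, 269, 284, 285, 304, 372}.
117 is not in this set.

no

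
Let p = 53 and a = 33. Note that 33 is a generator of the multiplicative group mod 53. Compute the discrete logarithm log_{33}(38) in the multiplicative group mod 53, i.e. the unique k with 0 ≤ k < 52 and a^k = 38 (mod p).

22

Baby-step giant-step with m = ceil(sqrt(52)) = 8.
Baby table (33^j mod 53 for j=0..7):
  0:1  1:33  2:29  3:3  4:46  5:34  6:9  7:32
Giant step factor: 33^(-8) ≡ 13 (mod 53).
Scan 38·13^i mod 53 for i = 0, 1, …:
  i=0: 38   i=1: 17   i=2: 9
Match at i=2, j=6: k = 2·8 + 6 = 22.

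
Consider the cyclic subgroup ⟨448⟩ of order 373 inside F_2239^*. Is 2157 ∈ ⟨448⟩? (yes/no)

no

2157 ∈ ⟨448⟩ iff 2157^373 ≡ 1 (mod 2239), since |⟨448⟩| = 373.
2157^373 mod 2239 = 2238.
Since 2238 ≠ 1, 2157 does not lie in the subgroup.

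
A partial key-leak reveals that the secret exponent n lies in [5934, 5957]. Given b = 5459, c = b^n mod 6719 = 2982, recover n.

Compute 5459^5934 mod 6719 = 63, then multiply by 5459 repeatedly:
  5459^5934=63  5459^5935=1248  5459^5936=6485  5459^5937=5923  5459^5938=1829
  5459^5939=77  5459^5940=3765  5459^5941=6433  5459^5942=4253  5459^5943=2982
Found 2982 at exponent 5943.

5943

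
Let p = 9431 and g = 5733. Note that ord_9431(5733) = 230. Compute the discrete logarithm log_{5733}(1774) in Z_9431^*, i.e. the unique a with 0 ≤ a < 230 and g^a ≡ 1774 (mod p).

108

Baby-step giant-step with m = ceil(sqrt(230)) = 16.
Baby table (5733^j mod 9431 for j=0..15):
  0:1  1:5733  2:254  3:3808  4:7930  5:5270  6:5417  7:8809
  8:8423  9:2339  10:8036  11:9384  12:4048  13:6924  14:213  15:4530
Giant step factor: 5733^(-16) ≡ 4370 (mod 9431).
Scan 1774·4370^i mod 9431 for i = 0, 1, …:
  i=0: 1774   i=1: 98   i=2: 3865   i=3: 8560
  i=4: 3854   i=5: 7645   i=6: 4048
Match at i=6, j=12: a = 6·16 + 12 = 108.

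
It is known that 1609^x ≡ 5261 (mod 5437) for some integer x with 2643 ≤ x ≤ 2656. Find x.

2656

Compute 1609^2643 mod 5437 = 4259, then multiply by 1609 repeatedly:
  1609^2643=4259  1609^2644=2111  1609^2645=3911  1609^2646=2190  1609^2647=534
  1609^2648=160  1609^2649=1901  1609^2650=3115  1609^2651=4558  1609^2652=4746
  1609^2653=2766  1609^2654=3028  1609^2655=500  1609^2656=5261
Found 5261 at exponent 2656.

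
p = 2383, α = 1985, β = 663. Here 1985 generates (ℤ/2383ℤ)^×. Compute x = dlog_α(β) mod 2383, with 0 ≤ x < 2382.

2028

Baby-step giant-step with m = ceil(sqrt(2382)) = 49.
Baby table (1985^j mod 2383 for j=0..48):
  0:1  1:1985  2:1126  3:2239  4:120  5:2283  6:1672  7:1784
  8:102  9:2298  10:468  11:1993  12:325  13:1715  14:1351  15:860
  16:872  17:862  18:76  19:731  20:2171  21:971  22:1971  23:1932
  24:773  25:2136  26:603  27:689  28:2206  29:1339  30:870  31:1658
  32:207  33:1019  34:1931  35:1171  36:1010  37:747  38:569  39:2306
  40:2050  41:1469  42:1556  43:292  44:551  45:2321  46:846  47:1678
  48:1779
Giant step factor: 1985^(-49) ≡ 1040 (mod 2383).
Scan 663·1040^i mod 2383 for i = 0, 1, …:
  i=0: 663   i=1: 833   i=2: 1291   i=3: 1011
  i=4: 537   i=5: 858   i=6: 1078   i=7: 1110
  i=8: 1028   i=9: 1536     …   i=40: 1749
  i=41: 731
Match at i=41, j=19: x = 41·49 + 19 = 2028.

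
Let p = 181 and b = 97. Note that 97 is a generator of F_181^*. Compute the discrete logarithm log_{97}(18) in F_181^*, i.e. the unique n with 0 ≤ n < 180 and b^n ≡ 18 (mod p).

Baby-step giant-step with m = ceil(sqrt(180)) = 14.
Baby table (97^j mod 181 for j=0..13):
  0:1  1:97  2:178  3:71  4:9  5:149  6:154  7:96
  8:81  9:74  10:119  11:140  12:5  13:123
Giant step factor: 97^(-14) ≡ 12 (mod 181).
Scan 18·12^i mod 181 for i = 0, 1, …:
  i=0: 18   i=1: 35   i=2: 58   i=3: 153
  i=4: 26   i=5: 131   i=6: 124   i=7: 40
  i=8: 118   i=9: 149
Match at i=9, j=5: n = 9·14 + 5 = 131.

131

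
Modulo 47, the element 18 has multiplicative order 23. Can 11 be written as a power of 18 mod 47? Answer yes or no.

⟨18⟩ has order 23; its elements mod 47 are {1, 2, 3, 4, 6, 7, 8, 9, 12, 14, 16, 17, 18, 21, 24, 25, 27, 28, 32, 34, 36, 37, 42}.
11 is not in this set.

no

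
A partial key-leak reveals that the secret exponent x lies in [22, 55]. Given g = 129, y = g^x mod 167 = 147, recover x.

22

Compute 129^22 mod 167 = 147, then multiply by 129 repeatedly:
  129^22=147
Found 147 at exponent 22.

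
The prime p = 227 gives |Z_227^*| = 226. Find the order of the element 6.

226

The order of 6 must divide p − 1 = 226 = 2 · 113.
Divisors: 1, 2, 113, 226.
Check each in increasing order: 6^1 ≡ 6;  6^2 ≡ 36;  6^113 ≡ 226;  6^226 ≡ 1.
Smallest exponent giving 1 is 226.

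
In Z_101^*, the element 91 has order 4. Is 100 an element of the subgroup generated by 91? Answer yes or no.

100 ∈ ⟨91⟩ iff 100^4 ≡ 1 (mod 101), since |⟨91⟩| = 4.
100^4 mod 101 = 1.
Since 1 = 1, 100 lies in the subgroup.

yes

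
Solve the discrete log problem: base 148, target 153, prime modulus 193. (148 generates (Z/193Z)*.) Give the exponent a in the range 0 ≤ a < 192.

79

Baby-step giant-step with m = ceil(sqrt(192)) = 14.
Baby table (148^j mod 193 for j=0..13):
  0:1  1:148  2:95  3:164  4:147  5:140  6:69  7:176
  8:186  9:122  10:107  11:10  12:129  13:178
Giant step factor: 148^(-14) ≡ 191 (mod 193).
Scan 153·191^i mod 193 for i = 0, 1, …:
  i=0: 153   i=1: 80   i=2: 33   i=3: 127
  i=4: 132   i=5: 122
Match at i=5, j=9: a = 5·14 + 9 = 79.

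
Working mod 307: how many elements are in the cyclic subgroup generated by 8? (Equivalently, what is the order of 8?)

34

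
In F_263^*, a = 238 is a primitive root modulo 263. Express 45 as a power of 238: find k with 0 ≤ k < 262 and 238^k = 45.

247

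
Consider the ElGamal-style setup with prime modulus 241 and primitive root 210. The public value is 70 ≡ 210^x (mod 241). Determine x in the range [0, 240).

119

Baby-step giant-step with m = ceil(sqrt(240)) = 16.
Baby table (210^j mod 241 for j=0..15):
  0:1  1:210  2:238  3:93  4:9  5:203  6:214  7:114
  8:81  9:140  10:239  11:62  12:6  13:55  14:223  15:76
Giant step factor: 210^(-16) ≡ 183 (mod 241).
Scan 70·183^i mod 241 for i = 0, 1, …:
  i=0: 70   i=1: 37   i=2: 23   i=3: 112
  i=4: 11   i=5: 85   i=6: 131   i=7: 114
Match at i=7, j=7: x = 7·16 + 7 = 119.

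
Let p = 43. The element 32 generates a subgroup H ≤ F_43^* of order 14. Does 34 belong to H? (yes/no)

34 ∈ ⟨32⟩ iff 34^14 ≡ 1 (mod 43), since |⟨32⟩| = 14.
34^14 mod 43 = 6.
Since 6 ≠ 1, 34 does not lie in the subgroup.

no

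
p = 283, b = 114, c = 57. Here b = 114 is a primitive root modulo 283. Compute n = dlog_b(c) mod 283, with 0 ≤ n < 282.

Baby-step giant-step with m = ceil(sqrt(282)) = 17.
Baby table (114^j mod 283 for j=0..16):
  0:1  1:114  2:261  3:39  4:201  5:274  6:106  7:198
  8:215  9:172  10:81  11:178  12:199  13:46  14:150  15:120
  16:96
Giant step factor: 114^(-17) ≡ 213 (mod 283).
Scan 57·213^i mod 283 for i = 0, 1, …:
  i=0: 57   i=1: 255   i=2: 262   i=3: 55
  i=4: 112   i=5: 84   i=6: 63   i=7: 118
  i=8: 230   i=9: 31     …   i=13: 190
  i=14: 1
Match at i=14, j=0: n = 14·17 + 0 = 238.

238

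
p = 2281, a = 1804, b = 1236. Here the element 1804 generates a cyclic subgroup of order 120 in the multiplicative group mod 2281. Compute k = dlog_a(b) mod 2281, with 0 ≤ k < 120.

74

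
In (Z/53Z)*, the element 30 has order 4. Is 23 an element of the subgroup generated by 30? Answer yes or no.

yes

⟨30⟩ has order 4; its elements mod 53 are {1, 23, 30, 52}.
23 is in this set.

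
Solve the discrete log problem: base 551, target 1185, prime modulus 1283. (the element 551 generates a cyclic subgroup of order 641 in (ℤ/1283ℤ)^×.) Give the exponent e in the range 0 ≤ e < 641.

Baby-step giant-step with m = ceil(sqrt(641)) = 26.
Baby table (551^j mod 1283 for j=0..25):
  0:1  1:551  2:813  3:196  4:224  5:256  6:1209  7:282
  8:139  9:892  10:103  11:301  12:344  13:943  14:1261  15:708
  16:76  17:820  18:204  19:783  20:345  21:211  22:791  23:904
  24:300  25:1076
Giant step factor: 551^(-26) ≡ 227 (mod 1283).
Scan 1185·227^i mod 1283 for i = 0, 1, …:
  i=0: 1185   i=1: 848   i=2: 46   i=3: 178
  i=4: 633   i=5: 1278   i=6: 148   i=7: 238
  i=8: 140   i=9: 988     …   i=14: 705
  i=15: 943
Match at i=15, j=13: e = 15·26 + 13 = 403.

403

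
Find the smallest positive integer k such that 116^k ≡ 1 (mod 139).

23

The order of 116 must divide p − 1 = 138 = 2 · 3 · 23.
Divisors: 1, 2, 3, 6, 23, 46, 69, 138.
Check each in increasing order: 116^1 ≡ 116;  116^2 ≡ 112;  116^3 ≡ 65;  116^6 ≡ 55;  116^23 ≡ 1.
Smallest exponent giving 1 is 23.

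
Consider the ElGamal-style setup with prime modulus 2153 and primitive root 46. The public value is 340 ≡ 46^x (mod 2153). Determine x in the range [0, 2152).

2130

Baby-step giant-step with m = ceil(sqrt(2152)) = 47.
Baby table (46^j mod 2153 for j=0..46):
  0:1  1:46  2:2116  3:451  4:1369  5:537  6:1019  7:1661
  8:1051  9:980  10:2020  11:341  12:615  13:301  14:928  15:1781
  16:112  17:846  18:162  19:993  20:465  21:2013  22:19  23:874
  24:1450  25:2110  26:175  27:1591  28:2137  29:1417  30:592  31:1396
  32:1779  33:20  34:920  35:1413  36:408  37:1544  38:2128  39:1003
  40:925  41:1643  42:223  43:1646  44:361  45:1535  46:1714
Giant step factor: 46^(-47) ≡ 643 (mod 2153).
Scan 340·643^i mod 2153 for i = 0, 1, …:
  i=0: 340   i=1: 1167   i=2: 1137   i=3: 1224
  i=4: 1187   i=5: 1079   i=6: 531   i=7: 1259
  i=8: 9   i=9: 1481     …   i=44: 351
  i=45: 1781
Match at i=45, j=15: x = 45·47 + 15 = 2130.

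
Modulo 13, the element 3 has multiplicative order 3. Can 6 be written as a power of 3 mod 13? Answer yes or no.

no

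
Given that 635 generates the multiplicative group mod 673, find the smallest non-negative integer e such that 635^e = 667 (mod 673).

34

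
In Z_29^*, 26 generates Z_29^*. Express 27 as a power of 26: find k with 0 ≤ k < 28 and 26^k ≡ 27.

17

Successive powers of 26 modulo 29:
  26^0=1  26^1=26  26^2=9  26^3=2  26^4=23  26^5=18
  26^6=4  26^7=17  26^8=7  26^9=8  26^10=5  26^11=14
  26^12=16  26^13=10  26^14=28  26^15=3  26^16=20  26^17=27
So 26^17 ≡ 27 (mod 29), giving k = 17.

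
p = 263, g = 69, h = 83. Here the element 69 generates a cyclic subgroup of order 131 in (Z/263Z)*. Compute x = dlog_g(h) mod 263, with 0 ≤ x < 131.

Baby-step giant-step with m = ceil(sqrt(131)) = 12.
Baby table (69^j mod 263 for j=0..11):
  0:1  1:69  2:27  3:22  4:203  5:68  6:221  7:258
  8:181  9:128  10:153  11:37
Giant step factor: 69^(-12) ≡ 222 (mod 263).
Scan 83·222^i mod 263 for i = 0, 1, …:
  i=0: 83   i=1: 16   i=2: 133   i=3: 70
  i=4: 23   i=5: 109   i=6: 2   i=7: 181
Match at i=7, j=8: x = 7·12 + 8 = 92.

92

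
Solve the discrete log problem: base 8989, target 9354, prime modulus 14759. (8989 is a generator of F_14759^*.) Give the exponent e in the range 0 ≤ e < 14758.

1111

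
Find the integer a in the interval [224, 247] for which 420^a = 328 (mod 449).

240

Compute 420^224 mod 449 = 448, then multiply by 420 repeatedly:
  420^224=448  420^225=29  420^226=57  420^227=143  420^228=343
  420^229=380  420^230=205  420^231=341  420^232=438  420^233=319
  420^234=178  420^235=226  420^236=181  420^237=139  420^238=10
  420^239=159  420^240=328
Found 328 at exponent 240.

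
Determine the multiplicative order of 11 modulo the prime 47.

46

The order of 11 must divide p − 1 = 46 = 2 · 23.
Divisors: 1, 2, 23, 46.
Check each in increasing order: 11^1 ≡ 11;  11^2 ≡ 27;  11^23 ≡ 46;  11^46 ≡ 1.
Smallest exponent giving 1 is 46.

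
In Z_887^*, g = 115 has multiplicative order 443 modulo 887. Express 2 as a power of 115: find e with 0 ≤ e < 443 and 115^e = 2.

201

Baby-step giant-step with m = ceil(sqrt(443)) = 22.
Baby table (115^j mod 887 for j=0..21):
  0:1  1:115  2:807  3:557  4:191  5:677  6:686  7:834
  8:114  9:692  10:637  11:521  12:486  13:9  14:148  15:167
  16:578  17:832  18:771  19:852  20:410  21:139
Giant step factor: 115^(-22) ≡ 747 (mod 887).
Scan 2·747^i mod 887 for i = 0, 1, …:
  i=0: 2   i=1: 607   i=2: 172   i=3: 756
  i=4: 600   i=5: 265   i=6: 154   i=7: 615
  i=8: 826   i=9: 557
Match at i=9, j=3: e = 9·22 + 3 = 201.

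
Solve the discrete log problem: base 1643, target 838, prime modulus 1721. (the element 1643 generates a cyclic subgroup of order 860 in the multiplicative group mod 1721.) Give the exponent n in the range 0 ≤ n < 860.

Baby-step giant-step with m = ceil(sqrt(860)) = 30.
Baby table (1643^j mod 1721 for j=0..29):
  0:1  1:1643  2:921  3:444  4:1509  5:1047  6:942  7:527
  8:198  9:45  10:1653  11:141  12:1049  13:786  14:648  15:1086
  16:1342  17:305  18:304  19:382  20:1182  21:738  22:950  23:1624
  24:682  25:155  26:1678  27:1633  28:1701  29:1560
Giant step factor: 1643^(-30) ≡ 357 (mod 1721).
Scan 838·357^i mod 1721 for i = 0, 1, …:
  i=0: 838   i=1: 1433   i=2: 444
Match at i=2, j=3: n = 2·30 + 3 = 63.

63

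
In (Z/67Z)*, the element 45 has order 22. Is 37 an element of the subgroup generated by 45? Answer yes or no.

no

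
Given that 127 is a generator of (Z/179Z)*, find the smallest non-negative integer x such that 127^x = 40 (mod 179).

25

Successive powers of 127 modulo 179:
  127^0=1  127^1=127  127^2=19  127^3=86  127^4=3  127^5=23
  127^6=57  127^7=79  127^8=9  127^9=69  127^10=171  127^11=58
  127^12=27  127^13=28  127^14=155  127^15=174  127^16=81  127^17=84
  127^18=107  127^19=164  127^20=64  127^21=73  127^22=142  127^23=134
  127^24=13  127^25=40
So 127^25 ≡ 40 (mod 179), giving x = 25.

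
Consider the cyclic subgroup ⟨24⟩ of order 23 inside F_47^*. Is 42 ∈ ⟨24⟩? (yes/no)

42 ∈ ⟨24⟩ iff 42^23 ≡ 1 (mod 47), since |⟨24⟩| = 23.
42^23 mod 47 = 1.
Since 1 = 1, 42 lies in the subgroup.

yes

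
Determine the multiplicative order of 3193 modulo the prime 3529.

The order of 3193 must divide p − 1 = 3528 = 2^3 · 3^2 · 7^2.
Divisors: 1, 2, 3, 4, 6, 7, 8, 9, 12, 14, 18, 21, 24, 28, 36, 42, 49, 56, 63, 72, 84, 98, 126, 147, 168, 196, 252, 294, 392, 441, 504, 588, 882, 1176, 1764, 3528.
Check each in increasing order: 3193^1 ≡ 3193;  3193^2 ≡ 3497;  3193^3 ≡ 165;  3193^4 ≡ 1024;  3193^6 ≡ 2522;  3193^7 ≡ 3097;  3193^8 ≡ 463;  3193^9 ≡ 3237;  3193^12 ≡ 1226;  3193^14 ≡ 3116;  3193^18 ≡ 568;  3193^21 ≡ 1966;  3193^24 ≡ 3251;  3193^28 ≡ 1177;  3193^36 ≡ 1485;  3193^42 ≡ 901;  3193^49 ≡ 2487;  3193^56 ≡ 1961;  3193^63 ≡ 3337;  3193^72 ≡ 3129;  3193^84 ≡ 131;  3193^98 ≡ 2361;  3193^126 ≡ 1574;  3193^147 ≡ 3080;  3193^168 ≡ 3045;  3193^196 ≡ 2030;  3193^252 ≡ 118;  3193^294 ≡ 448;  3193^392 ≡ 2557;  3193^441 ≡ 1.
Smallest exponent giving 1 is 441.

441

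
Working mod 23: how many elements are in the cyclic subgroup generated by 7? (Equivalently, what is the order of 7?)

22

The order of 7 must divide p − 1 = 22 = 2 · 11.
Divisors: 1, 2, 11, 22.
Check each in increasing order: 7^1 ≡ 7;  7^2 ≡ 3;  7^11 ≡ 22;  7^22 ≡ 1.
Smallest exponent giving 1 is 22.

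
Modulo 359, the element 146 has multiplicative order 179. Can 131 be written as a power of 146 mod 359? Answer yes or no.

131 ∈ ⟨146⟩ iff 131^179 ≡ 1 (mod 359), since |⟨146⟩| = 179.
131^179 mod 359 = 1.
Since 1 = 1, 131 lies in the subgroup.

yes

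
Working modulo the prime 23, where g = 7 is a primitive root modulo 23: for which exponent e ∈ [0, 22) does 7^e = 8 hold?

Successive powers of 7 modulo 23:
  7^0=1  7^1=7  7^2=3  7^3=21  7^4=9  7^5=17
  7^6=4  7^7=5  7^8=12  7^9=15  7^10=13  7^11=22
  7^12=16  7^13=20  7^14=2  7^15=14  7^16=6  7^17=19
  7^18=18  7^19=11  7^20=8
So 7^20 ≡ 8 (mod 23), giving e = 20.

20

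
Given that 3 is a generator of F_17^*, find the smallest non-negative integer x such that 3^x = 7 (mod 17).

Successive powers of 3 modulo 17:
  3^0=1  3^1=3  3^2=9  3^3=10  3^4=13  3^5=5
  3^6=15  3^7=11  3^8=16  3^9=14  3^10=8  3^11=7
So 3^11 ≡ 7 (mod 17), giving x = 11.

11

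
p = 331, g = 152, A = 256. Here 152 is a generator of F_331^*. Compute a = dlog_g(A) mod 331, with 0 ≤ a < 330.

154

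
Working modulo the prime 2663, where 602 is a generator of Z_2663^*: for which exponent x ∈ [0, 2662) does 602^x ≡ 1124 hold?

1015

Baby-step giant-step with m = ceil(sqrt(2662)) = 52.
Baby table (602^j mod 2663 for j=0..51):
  0:1  1:602  2:236  3:933  4:2436  5:1822  6:2351  7:1249
  8:932  9:1834  10:1586  11:1418  12:1476  13:1773  14:2146  15:337
  16:486  17:2305  18:187  19:728  20:1524  21:1376  22:159  23:2513
  24:242  25:1882  26:1189  27:2094  28:989  29:1529  30:1723  31:1339
  32:1852  33:1770  34:340  35:2292  36:350  37:323  38:47  39:1664
  40:440  41:1243  42:2646  43:418  44:1314  45:117  46:1196  47:982
  48:2641  49:71  50:134  51:778
Giant step factor: 602^(-52) ≡ 762 (mod 2663).
Scan 1124·762^i mod 2663 for i = 0, 1, …:
  i=0: 1124   i=1: 1665   i=2: 1142   i=3: 2066
  i=4: 459   i=5: 905   i=6: 2556   i=7: 1019
  i=8: 1545   i=9: 244     …   i=18: 2498
  i=19: 2094
Match at i=19, j=27: x = 19·52 + 27 = 1015.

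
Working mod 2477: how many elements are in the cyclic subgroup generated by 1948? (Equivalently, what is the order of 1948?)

The order of 1948 must divide p − 1 = 2476 = 2^2 · 619.
Divisors: 1, 2, 4, 619, 1238, 2476.
Check each in increasing order: 1948^1 ≡ 1948;  1948^2 ≡ 2417;  1948^4 ≡ 1123;  1948^619 ≡ 2476;  1948^1238 ≡ 1.
Smallest exponent giving 1 is 1238.

1238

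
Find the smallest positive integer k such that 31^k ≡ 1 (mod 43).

21

The order of 31 must divide p − 1 = 42 = 2 · 3 · 7.
Divisors: 1, 2, 3, 6, 7, 14, 21, 42.
Check each in increasing order: 31^1 ≡ 31;  31^2 ≡ 15;  31^3 ≡ 35;  31^6 ≡ 21;  31^7 ≡ 6;  31^14 ≡ 36;  31^21 ≡ 1.
Smallest exponent giving 1 is 21.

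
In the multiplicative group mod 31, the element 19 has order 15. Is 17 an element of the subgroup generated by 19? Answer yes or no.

⟨19⟩ has order 15; its elements mod 31 are {1, 2, 4, 5, 7, 8, 9, 10, 14, 16, 18, 19, 20, 25, 28}.
17 is not in this set.

no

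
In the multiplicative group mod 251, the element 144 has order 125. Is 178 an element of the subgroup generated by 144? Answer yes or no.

no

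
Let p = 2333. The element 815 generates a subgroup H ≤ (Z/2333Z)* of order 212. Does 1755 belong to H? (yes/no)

1755 ∈ ⟨815⟩ iff 1755^212 ≡ 1 (mod 2333), since |⟨815⟩| = 212.
1755^212 mod 2333 = 1.
Since 1 = 1, 1755 lies in the subgroup.

yes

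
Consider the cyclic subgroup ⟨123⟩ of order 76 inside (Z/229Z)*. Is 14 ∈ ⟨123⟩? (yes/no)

no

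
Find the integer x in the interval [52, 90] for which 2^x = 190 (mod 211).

77

Compute 2^52 mod 211 = 59, then multiply by 2 repeatedly:
  2^52=59  2^53=118  2^54=25  2^55=50  2^56=100
  2^57=200  2^58=189  2^59=167  2^60=123  2^61=35
  2^62=70  2^63=140  2^64=69  2^65=138  2^66=65
  2^67=130  2^68=49  2^69=98  2^70=196  2^71=181
  2^72=151  2^73=91  2^74=182  2^75=153  2^76=95
  2^77=190
Found 190 at exponent 77.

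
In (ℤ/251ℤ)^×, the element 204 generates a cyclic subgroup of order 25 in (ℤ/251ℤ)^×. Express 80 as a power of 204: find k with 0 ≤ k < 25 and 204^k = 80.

22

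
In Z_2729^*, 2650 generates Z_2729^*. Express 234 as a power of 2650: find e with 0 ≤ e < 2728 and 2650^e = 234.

Baby-step giant-step with m = ceil(sqrt(2728)) = 53.
Baby table (2650^j mod 2729 for j=0..52):
  0:1  1:2650  2:783  3:910  4:1793  5:261  6:1213  7:2417
  8:87  9:1314  10:2625  11:29  12:438  13:875  14:1829  15:146
  16:2111  17:2429  18:1868  19:2523  20:2629  21:2442  22:841  23:1786
  24:814  25:1190  26:1505  27:1181  28:2216  29:2321  30:2213  31:2558
  32:2593  33:2557  34:2672  35:1774  36:1762  37:2710  38:1501  39:1497
  40:1813  41:1410  42:499  43:1514  44:470  45:1076  46:2324  47:1976
  48:2178  49:2594  50:2478  51:726  52:2684
Giant step factor: 2650^(-53) ≡ 2131 (mod 2729).
Scan 234·2131^i mod 2729 for i = 0, 1, …:
  i=0: 234   i=1: 1976
Match at i=1, j=47: e = 1·53 + 47 = 100.

100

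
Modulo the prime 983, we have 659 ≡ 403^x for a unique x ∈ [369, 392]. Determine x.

371

Compute 403^369 mod 983 = 761, then multiply by 403 repeatedly:
  403^369=761  403^370=970  403^371=659
Found 659 at exponent 371.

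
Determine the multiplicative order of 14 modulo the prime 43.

21

The order of 14 must divide p − 1 = 42 = 2 · 3 · 7.
Divisors: 1, 2, 3, 6, 7, 14, 21, 42.
Check each in increasing order: 14^1 ≡ 14;  14^2 ≡ 24;  14^3 ≡ 35;  14^6 ≡ 21;  14^7 ≡ 36;  14^14 ≡ 6;  14^21 ≡ 1.
Smallest exponent giving 1 is 21.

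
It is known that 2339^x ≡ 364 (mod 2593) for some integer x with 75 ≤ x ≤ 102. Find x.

80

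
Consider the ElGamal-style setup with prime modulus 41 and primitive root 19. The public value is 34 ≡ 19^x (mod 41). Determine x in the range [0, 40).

11

Successive powers of 19 modulo 41:
  19^0=1  19^1=19  19^2=33  19^3=12  19^4=23  19^5=27
  19^6=21  19^7=30  19^8=37  19^9=6  19^10=32  19^11=34
So 19^11 ≡ 34 (mod 41), giving x = 11.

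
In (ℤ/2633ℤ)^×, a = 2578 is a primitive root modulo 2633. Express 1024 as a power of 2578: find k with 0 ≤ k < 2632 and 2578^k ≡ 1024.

2420

Baby-step giant-step with m = ceil(sqrt(2632)) = 52.
Baby table (2578^j mod 2633 for j=0..51):
  0:1  1:2578  2:392  3:2137  4:950  5:410  6:1147  7:107
  8:2014  9:2449  10:2221  11:1596  12:1742  13:1611  14:917  15:2225
  16:1376  17:677  18:2260  19:2084  20:1232  21:698  22:1105  23:2417
  24:1348  25:2217  26:1816  27:174  28:962  29:2383  30:585  31:2054
  32:249  33:2103  34:187  35:247  36:2213  37:2036  38:1239  39:313
  40:1216  41:1578  42:99  43:2454  44:1946  45:923  46:1895  47:1095
  48:334  49:61  50:1911  51:215
Giant step factor: 2578^(-52) ≡ 2521 (mod 2633).
Scan 1024·2521^i mod 2633 for i = 0, 1, …:
  i=0: 1024   i=1: 1164   i=2: 1282   i=3: 1231
  i=4: 1677   i=5: 1752   i=6: 1251   i=7: 2070
  i=8: 2497   i=9: 2067     …   i=45: 1543
  i=46: 962
Match at i=46, j=28: k = 46·52 + 28 = 2420.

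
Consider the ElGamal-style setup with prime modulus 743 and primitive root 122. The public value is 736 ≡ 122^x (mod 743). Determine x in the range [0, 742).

688

Baby-step giant-step with m = ceil(sqrt(742)) = 28.
Baby table (122^j mod 743 for j=0..27):
  0:1  1:122  2:24  3:699  4:576  5:430  6:450  7:661
  8:398  9:261  10:636  11:320  12:404  13:250  14:37  15:56
  16:145  17:601  18:508  19:307  20:304  21:681  22:609  23:741
  24:499  25:695  26:88  27:334
Giant step factor: 122^(-28) ≡ 127 (mod 743).
Scan 736·127^i mod 743 for i = 0, 1, …:
  i=0: 736   i=1: 597   i=2: 33   i=3: 476
  i=4: 269   i=5: 728   i=6: 324   i=7: 283
  i=8: 277   i=9: 258     …   i=23: 124
  i=24: 145
Match at i=24, j=16: x = 24·28 + 16 = 688.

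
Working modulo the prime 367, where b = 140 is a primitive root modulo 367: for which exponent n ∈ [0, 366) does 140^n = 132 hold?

Baby-step giant-step with m = ceil(sqrt(366)) = 20.
Baby table (140^j mod 367 for j=0..19):
  0:1  1:140  2:149  3:308  4:181  5:17  6:178  7:331
  8:98  9:141  10:289  11:90  12:122  13:198  14:195  15:142
  16:62  17:239  18:63  19:12
Giant step factor: 140^(-20) ≡ 161 (mod 367).
Scan 132·161^i mod 367 for i = 0, 1, …:
  i=0: 132   i=1: 333   i=2: 31   i=3: 220
  i=4: 188   i=5: 174   i=6: 122
Match at i=6, j=12: n = 6·20 + 12 = 132.

132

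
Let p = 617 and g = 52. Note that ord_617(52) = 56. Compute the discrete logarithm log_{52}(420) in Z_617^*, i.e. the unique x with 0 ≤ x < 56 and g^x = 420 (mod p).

24

Successive powers of 52 modulo 617:
  52^0=1  52^1=52  52^2=236  52^3=549  52^4=166  52^5=611
  52^6=305  52^7=435  52^8=408  52^9=238  52^10=36  52^11=21
  52^12=475  52^13=20  52^14=423  52^15=401  52^16=491  52^17=235
  52^18=497  52^19=547  52^20=62  52^21=139  52^22=441  52^23=103
  52^24=420
So 52^24 ≡ 420 (mod 617), giving x = 24.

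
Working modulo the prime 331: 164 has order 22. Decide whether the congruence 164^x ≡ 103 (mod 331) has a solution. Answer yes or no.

no

⟨164⟩ has order 22; its elements mod 331 are {1, 38, 57, 61, 74, 80, 85, 111, 120, 151, 164, 167, 180, 211, 220, 246, 251, 257, 270, 274, 293, 330}.
103 is not in this set.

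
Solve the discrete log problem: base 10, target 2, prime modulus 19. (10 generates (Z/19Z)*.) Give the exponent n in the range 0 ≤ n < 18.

Successive powers of 10 modulo 19:
  10^0=1  10^1=10  10^2=5  10^3=12  10^4=6  10^5=3
  10^6=11  10^7=15  10^8=17  10^9=18  10^10=9  10^11=14
  10^12=7  10^13=13  10^14=16  10^15=8  10^16=4  10^17=2
So 10^17 ≡ 2 (mod 19), giving n = 17.

17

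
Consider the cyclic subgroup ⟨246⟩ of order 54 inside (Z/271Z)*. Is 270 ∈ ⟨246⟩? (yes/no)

270 ∈ ⟨246⟩ iff 270^54 ≡ 1 (mod 271), since |⟨246⟩| = 54.
270^54 mod 271 = 1.
Since 1 = 1, 270 lies in the subgroup.

yes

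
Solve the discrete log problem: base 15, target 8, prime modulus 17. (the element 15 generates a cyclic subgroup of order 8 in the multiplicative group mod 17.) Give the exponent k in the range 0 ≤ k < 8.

Successive powers of 15 modulo 17:
  15^0=1  15^1=15  15^2=4  15^3=9  15^4=16  15^5=2
  15^6=13  15^7=8
So 15^7 ≡ 8 (mod 17), giving k = 7.

7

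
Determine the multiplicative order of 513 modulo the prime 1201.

The order of 513 must divide p − 1 = 1200 = 2^4 · 3 · 5^2.
Divisors: 1, 2, 3, 4, 5, 6, 8, 10, 12, 15, 16, 20, 24, 25, 30, 40, 48, 50, 60, 75, 80, 100, 120, 150, 200, 240, 300, 400, 600, 1200.
Check each in increasing order: 513^1 ≡ 513;  513^2 ≡ 150;  513^3 ≡ 86;  513^4 ≡ 882;  513^5 ≡ 890;  513^6 ≡ 190;  513^8 ≡ 877;  513^10 ≡ 641;  513^12 ≡ 70;  513^15 ≡ 15;  513^16 ≡ 489;  513^20 ≡ 139;  513^24 ≡ 96;  513^25 ≡ 7;  513^30 ≡ 225;  513^40 ≡ 105;  513^48 ≡ 809;  513^50 ≡ 49;  513^60 ≡ 183;  513^75 ≡ 343;  513^80 ≡ 216;  513^100 ≡ 1200;  513^120 ≡ 1062;  513^150 ≡ 1152;  513^200 ≡ 1.
Smallest exponent giving 1 is 200.

200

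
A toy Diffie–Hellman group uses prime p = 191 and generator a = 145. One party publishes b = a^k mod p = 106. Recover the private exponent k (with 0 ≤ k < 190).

Baby-step giant-step with m = ceil(sqrt(190)) = 14.
Baby table (145^j mod 191 for j=0..13):
  0:1  1:145  2:15  3:74  4:34  5:155  6:128  7:33
  8:10  9:113  10:150  11:167  12:149  13:22
Giant step factor: 145^(-14) ≡ 67 (mod 191).
Scan 106·67^i mod 191 for i = 0, 1, …:
  i=0: 106   i=1: 35   i=2: 53   i=3: 113
Match at i=3, j=9: k = 3·14 + 9 = 51.

51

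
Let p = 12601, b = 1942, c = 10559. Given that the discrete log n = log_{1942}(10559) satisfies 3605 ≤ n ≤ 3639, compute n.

3616

Compute 1942^3605 mod 12601 = 1003, then multiply by 1942 repeatedly:
  1942^3605=1003  1942^3606=7272  1942^3607=9104  1942^3608=765  1942^3609=11313
  1942^3610=6303  1942^3611=4855  1942^3612=2862  1942^3613=963  1942^3614=5198
  1942^3615=1115  1942^3616=10559
Found 10559 at exponent 3616.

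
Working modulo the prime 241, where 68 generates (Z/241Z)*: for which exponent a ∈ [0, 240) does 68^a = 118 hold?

28

Baby-step giant-step with m = ceil(sqrt(240)) = 16.
Baby table (68^j mod 241 for j=0..15):
  0:1  1:68  2:45  3:168  4:97  5:89  6:27  7:149
  8:10  9:198  10:209  11:234  12:6  13:167  14:29  15:44
Giant step factor: 68^(-16) ≡ 94 (mod 241).
Scan 118·94^i mod 241 for i = 0, 1, …:
  i=0: 118   i=1: 6
Match at i=1, j=12: a = 1·16 + 12 = 28.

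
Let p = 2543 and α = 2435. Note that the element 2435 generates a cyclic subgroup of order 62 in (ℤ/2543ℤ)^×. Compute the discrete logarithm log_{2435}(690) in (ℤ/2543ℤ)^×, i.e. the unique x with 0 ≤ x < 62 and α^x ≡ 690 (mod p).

Baby-step giant-step with m = ceil(sqrt(62)) = 8.
Baby table (2435^j mod 2543 for j=0..7):
  0:1  1:2435  2:1492  3:1616  4:939  5:308  6:2338  7:1796
Giant step factor: 2435^(-8) ≡ 752 (mod 2543).
Scan 690·752^i mod 2543 for i = 0, 1, …:
  i=0: 690   i=1: 108   i=2: 2383   i=3: 1744
  i=4: 1843   i=5: 1
Match at i=5, j=0: x = 5·8 + 0 = 40.

40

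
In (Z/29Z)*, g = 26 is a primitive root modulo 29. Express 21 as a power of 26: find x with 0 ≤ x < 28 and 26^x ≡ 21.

23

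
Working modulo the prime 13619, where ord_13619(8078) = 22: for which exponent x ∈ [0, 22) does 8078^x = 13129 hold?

4

Successive powers of 8078 modulo 13619:
  8078^0=1  8078^1=8078  8078^2=5455  8078^3=8025  8078^4=13129
So 8078^4 ≡ 13129 (mod 13619), giving x = 4.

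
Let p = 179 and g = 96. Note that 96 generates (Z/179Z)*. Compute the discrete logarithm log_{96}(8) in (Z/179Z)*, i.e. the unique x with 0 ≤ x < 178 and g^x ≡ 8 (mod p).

167

Baby-step giant-step with m = ceil(sqrt(178)) = 14.
Baby table (96^j mod 179 for j=0..13):
  0:1  1:96  2:87  3:118  4:51  5:63  6:141  7:111
  8:95  9:170  10:31  11:112  12:12  13:78
Giant step factor: 96^(-14) ≡ 173 (mod 179).
Scan 8·173^i mod 179 for i = 0, 1, …:
  i=0: 8   i=1: 131   i=2: 109   i=3: 62
  i=4: 165   i=5: 84   i=6: 33   i=7: 160
  i=8: 114   i=9: 32   i=10: 166   i=11: 78
Match at i=11, j=13: x = 11·14 + 13 = 167.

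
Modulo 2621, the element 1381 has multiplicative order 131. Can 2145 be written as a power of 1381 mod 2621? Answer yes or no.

2145 ∈ ⟨1381⟩ iff 2145^131 ≡ 1 (mod 2621), since |⟨1381⟩| = 131.
2145^131 mod 2621 = 1.
Since 1 = 1, 2145 lies in the subgroup.

yes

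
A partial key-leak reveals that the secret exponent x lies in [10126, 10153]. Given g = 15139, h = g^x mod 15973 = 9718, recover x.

10135

Compute 15139^10126 mod 15973 = 1921, then multiply by 15139 repeatedly:
  15139^10126=1921  15139^10127=11159  15139^10128=5653  15139^10129=13406  15139^10130=496
  15139^10131=1634  15139^10132=10922  15139^10133=11635  15139^10134=7994  15139^10135=9718
Found 9718 at exponent 10135.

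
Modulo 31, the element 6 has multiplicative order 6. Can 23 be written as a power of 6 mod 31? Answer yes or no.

no

⟨6⟩ has order 6; its elements mod 31 are {1, 5, 6, 25, 26, 30}.
23 is not in this set.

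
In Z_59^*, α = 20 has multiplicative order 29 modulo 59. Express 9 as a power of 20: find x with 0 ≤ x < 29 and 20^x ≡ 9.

27

Successive powers of 20 modulo 59:
  20^0=1  20^1=20  20^2=46  20^3=35  20^4=51  20^5=17
  20^6=45  20^7=15  20^8=5  20^9=41  20^10=53  20^11=57
  20^12=19  20^13=26  20^14=48  20^15=16  20^16=25  20^17=28
  20^18=29  20^19=49  20^20=36  20^21=12  20^22=4  20^23=21
  20^24=7  20^25=22  20^26=27  20^27=9
So 20^27 ≡ 9 (mod 59), giving x = 27.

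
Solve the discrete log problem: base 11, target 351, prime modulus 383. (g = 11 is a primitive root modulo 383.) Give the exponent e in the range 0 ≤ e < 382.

Baby-step giant-step with m = ceil(sqrt(382)) = 20.
Baby table (11^j mod 383 for j=0..19):
  0:1  1:11  2:121  3:182  4:87  5:191  6:186  7:131
  8:292  9:148  10:96  11:290  12:126  13:237  14:309  15:335
  16:238  17:320  18:73  19:37
Giant step factor: 11^(-20) ≡ 16 (mod 383).
Scan 351·16^i mod 383 for i = 0, 1, …:
  i=0: 351   i=1: 254   i=2: 234   i=3: 297
  i=4: 156   i=5: 198   i=6: 104   i=7: 132
  i=8: 197   i=9: 88     …   i=16: 20
  i=17: 320
Match at i=17, j=17: e = 17·20 + 17 = 357.

357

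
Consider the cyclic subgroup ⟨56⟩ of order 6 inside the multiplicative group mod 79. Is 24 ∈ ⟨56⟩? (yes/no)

yes

⟨56⟩ has order 6; its elements mod 79 are {1, 23, 24, 55, 56, 78}.
24 is in this set.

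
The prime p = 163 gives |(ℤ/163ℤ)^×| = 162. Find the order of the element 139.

162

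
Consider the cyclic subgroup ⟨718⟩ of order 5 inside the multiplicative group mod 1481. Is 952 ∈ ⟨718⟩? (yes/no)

no

952 ∈ ⟨718⟩ iff 952^5 ≡ 1 (mod 1481), since |⟨718⟩| = 5.
952^5 mod 1481 = 516.
Since 516 ≠ 1, 952 does not lie in the subgroup.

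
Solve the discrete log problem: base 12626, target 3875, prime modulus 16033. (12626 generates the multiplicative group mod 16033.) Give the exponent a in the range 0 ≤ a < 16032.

5834

Baby-step giant-step with m = ceil(sqrt(16032)) = 127.
Baby table (12626^j mod 16033 for j=0..126):
  0:1  1:12626  2:15790  3:10218  4:10950  5:2141  6:628  7:8826
  8:7726  9:3704  10:14476  11:13809  12:9592  13:11343  14:9962  15:1327
  16:217  17:14232  18:11401  19:4752  20:3266  21:15673  22:8012  23:7315
  24:9110  25:2118  26:14857  27:14415  28:13207  29:8382  30:13332  31:15398
  32:15023  33:10008  34:4935  35:5072  36:3270  37:2045  38:7040  39:88
  40:4811  41:10682  42:1336  43:1620  44:12045  45:7165  46:7104  47:6502
  48:5292  49:7281  50:12717  51:10380  52:4138  53:10874  54:4545  55:3063
  56:1842  57:9242  58:1318  59:14847  60:386  61:15637  62:2400  63:30
  64:10021  65:8743  66:1913  67:7840  68:98  69:2807  70:8252  71:7318
  72:14922  73:1389  74:13445  75:15199  76:3597  77:10266  78:7744  79:6510
  80:10102  81:5337  82:14296  83:1782  84:5233  85:15898  86:11021  87:739
  88:15441  89:12819  90:15592  91:11418  92:10965  93:15168  94:13016  95:1766
  96:11646  97:3753  98:7863  99:1902  100:13251  101:2771  102:2640  103:33
  104:15833  105:8014  106:501  107:8624  108:6521  109:4691  110:2664  111:14463
  112:10001  113:12751  114:6773  115:11909  116:5560  117:8086  118:11725  119:7161
  120:4699  121:7474  122:12519  123:11580  124:4153  125:7868  126:900
Giant step factor: 12626^(-127) ≡ 6057 (mod 16033).
Scan 3875·6057^i mod 16033 for i = 0, 1, …:
  i=0: 3875   i=1: 14596   i=2: 2010   i=3: 5523
  i=4: 7973   i=5: 1065   i=6: 5439   i=7: 12241
  i=8: 7145   i=9: 4198     …   i=44: 12421
  i=45: 7161
Match at i=45, j=119: a = 45·127 + 119 = 5834.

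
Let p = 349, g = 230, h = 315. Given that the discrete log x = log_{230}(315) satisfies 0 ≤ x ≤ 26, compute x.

19

Compute 230^0 mod 349 = 1, then multiply by 230 repeatedly:
  230^0=1  230^1=230  230^2=201  230^3=162  230^4=266
  230^5=105  230^6=69  230^7=165  230^8=258  230^9=10
  230^10=206  230^11=265  230^12=224  230^13=217  230^14=3
  230^15=341  230^16=254  230^17=137  230^18=100  230^19=315
Found 315 at exponent 19.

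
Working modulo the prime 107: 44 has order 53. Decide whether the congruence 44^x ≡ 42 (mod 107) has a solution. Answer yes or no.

42 ∈ ⟨44⟩ iff 42^53 ≡ 1 (mod 107), since |⟨44⟩| = 53.
42^53 mod 107 = 1.
Since 1 = 1, 42 lies in the subgroup.

yes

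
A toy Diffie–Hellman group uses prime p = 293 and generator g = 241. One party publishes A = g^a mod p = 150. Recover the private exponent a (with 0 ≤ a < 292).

Baby-step giant-step with m = ceil(sqrt(292)) = 18.
Baby table (241^j mod 293 for j=0..17):
  0:1  1:241  2:67  3:32  4:94  5:93  6:145  7:78
  8:46  9:245  10:152  11:7  12:222  13:176  14:224  15:72
  16:65  17:136
Giant step factor: 241^(-18) ≡ 271 (mod 293).
Scan 150·271^i mod 293 for i = 0, 1, …:
  i=0: 150   i=1: 216   i=2: 229   i=3: 236
  i=4: 82   i=5: 247   i=6: 133   i=7: 4
  i=8: 205   i=9: 178   i=10: 186   i=11: 10
  i=12: 73   i=13: 152
Match at i=13, j=10: a = 13·18 + 10 = 244.

244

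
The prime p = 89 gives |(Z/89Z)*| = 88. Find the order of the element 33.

The order of 33 must divide p − 1 = 88 = 2^3 · 11.
Divisors: 1, 2, 4, 8, 11, 22, 44, 88.
Check each in increasing order: 33^1 ≡ 33;  33^2 ≡ 21;  33^4 ≡ 85;  33^8 ≡ 16;  33^11 ≡ 52;  33^22 ≡ 34;  33^44 ≡ 88;  33^88 ≡ 1.
Smallest exponent giving 1 is 88.

88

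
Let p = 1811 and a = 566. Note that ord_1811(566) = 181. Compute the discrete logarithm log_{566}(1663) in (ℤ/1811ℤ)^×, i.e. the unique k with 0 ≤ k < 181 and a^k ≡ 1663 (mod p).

145

Baby-step giant-step with m = ceil(sqrt(181)) = 14.
Baby table (566^j mod 1811 for j=0..13):
  0:1  1:566  2:1620  3:554  4:261  5:1035  6:857  7:1525
  8:1114  9:296  10:924  11:1416  12:994  13:1194
Giant step factor: 566^(-14) ≡ 361 (mod 1811).
Scan 1663·361^i mod 1811 for i = 0, 1, …:
  i=0: 1663   i=1: 902   i=2: 1453   i=3: 1154
  i=4: 64   i=5: 1372   i=6: 889   i=7: 382
  i=8: 266   i=9: 43   i=10: 1035
Match at i=10, j=5: k = 10·14 + 5 = 145.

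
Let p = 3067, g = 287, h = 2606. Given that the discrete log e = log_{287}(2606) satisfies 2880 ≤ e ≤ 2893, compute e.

2886

Compute 287^2880 mod 3067 = 132, then multiply by 287 repeatedly:
  287^2880=132  287^2881=1080  287^2882=193  287^2883=185  287^2884=956
  287^2885=1409  287^2886=2606
Found 2606 at exponent 2886.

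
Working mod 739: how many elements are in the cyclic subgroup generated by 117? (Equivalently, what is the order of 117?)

738

The order of 117 must divide p − 1 = 738 = 2 · 3^2 · 41.
Divisors: 1, 2, 3, 6, 9, 18, 41, 82, 123, 246, 369, 738.
Check each in increasing order: 117^1 ≡ 117;  117^2 ≡ 387;  117^3 ≡ 200;  117^6 ≡ 94;  117^9 ≡ 325;  117^18 ≡ 687;  117^41 ≡ 366;  117^82 ≡ 197;  117^123 ≡ 419;  117^246 ≡ 418;  117^369 ≡ 738;  117^738 ≡ 1.
Smallest exponent giving 1 is 738.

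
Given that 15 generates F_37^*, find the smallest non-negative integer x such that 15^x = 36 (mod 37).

18

Successive powers of 15 modulo 37:
  15^0=1  15^1=15  15^2=3  15^3=8  15^4=9  15^5=24
  15^6=27  15^7=35  15^8=7  15^9=31  15^10=21  15^11=19
  15^12=26  15^13=20  15^14=4  15^15=23  15^16=12  15^17=32
  15^18=36
So 15^18 ≡ 36 (mod 37), giving x = 18.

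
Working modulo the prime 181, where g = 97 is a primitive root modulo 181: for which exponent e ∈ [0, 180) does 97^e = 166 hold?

14

Baby-step giant-step with m = ceil(sqrt(180)) = 14.
Baby table (97^j mod 181 for j=0..13):
  0:1  1:97  2:178  3:71  4:9  5:149  6:154  7:96
  8:81  9:74  10:119  11:140  12:5  13:123
Giant step factor: 97^(-14) ≡ 12 (mod 181).
Scan 166·12^i mod 181 for i = 0, 1, …:
  i=0: 166   i=1: 1
Match at i=1, j=0: e = 1·14 + 0 = 14.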